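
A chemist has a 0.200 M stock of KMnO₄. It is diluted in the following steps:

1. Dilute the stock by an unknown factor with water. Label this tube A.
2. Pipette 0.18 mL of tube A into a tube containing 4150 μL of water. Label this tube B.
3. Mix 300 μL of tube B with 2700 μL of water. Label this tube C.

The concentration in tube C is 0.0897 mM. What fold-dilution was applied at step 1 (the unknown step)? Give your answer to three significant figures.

9.27-fold

Step 1: unknown factor x
Step 2: 0.18 mL + 4150 μL = 4.33 mL total → factor 4.33/0.18 = 24.056
Step 3: 300 μL + 2700 μL = 3000 μL total → factor 3000/300 = 10
Product of known-step factors = 240.56
Overall factor = 0.200 M / (0.0897 mM) = 2229.7
x = 2229.7 / 240.56 = 9.27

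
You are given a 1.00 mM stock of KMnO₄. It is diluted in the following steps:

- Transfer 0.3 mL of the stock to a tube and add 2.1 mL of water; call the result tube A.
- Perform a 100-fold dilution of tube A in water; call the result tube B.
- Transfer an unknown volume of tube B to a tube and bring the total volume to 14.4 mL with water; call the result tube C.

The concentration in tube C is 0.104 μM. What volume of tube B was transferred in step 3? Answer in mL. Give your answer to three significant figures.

1.20 mL

Step 1: 0.3 mL + 2.1 mL = 2.4 mL total → factor 2.4/0.3 = 8
Step 2: 100-fold → factor 100
Step 3: v brought to 14.4 mL → factor = 14.4 mL/v
Product of known-step factors = 800
Overall factor = 1.00 mM / (0.104 μM) = 9615.4
Step-3 factor = 9615.4 / 800 = 12.019
v = 14.4 mL / 12.019 = 1.20 mL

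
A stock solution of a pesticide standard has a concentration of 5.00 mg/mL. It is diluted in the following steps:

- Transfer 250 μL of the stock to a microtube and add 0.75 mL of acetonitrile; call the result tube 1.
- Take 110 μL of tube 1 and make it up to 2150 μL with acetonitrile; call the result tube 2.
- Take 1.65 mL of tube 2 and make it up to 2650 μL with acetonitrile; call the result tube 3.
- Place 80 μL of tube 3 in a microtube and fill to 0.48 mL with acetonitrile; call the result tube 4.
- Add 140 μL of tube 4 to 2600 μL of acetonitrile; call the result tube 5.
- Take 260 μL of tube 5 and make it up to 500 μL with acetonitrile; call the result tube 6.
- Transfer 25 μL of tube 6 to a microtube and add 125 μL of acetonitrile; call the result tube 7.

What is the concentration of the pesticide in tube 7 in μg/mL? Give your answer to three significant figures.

Step 1: 250 μL + 0.75 mL = 1000 μL total → factor 1000/250 = 4
Step 2: 110 μL brought to 2150 μL → factor 2150/110 = 19.545
Step 3: 1.65 mL brought to 2650 μL → factor 2.65/1.65 = 1.6061
Step 4: 80 μL brought to 0.48 mL → factor 480/80 = 6
Step 5: 140 μL + 2600 μL = 2740 μL total → factor 2740/140 = 19.571
Step 6: 260 μL brought to 500 μL → factor 500/260 = 1.9231
Step 7: 25 μL + 125 μL = 150 μL total → factor 150/25 = 6
Overall dilution factor = 4 × 19.545 × 1.6061 × 6 × 19.571 × 1.9231 × 6 = 1.7013 × 10^5
Final = 5.00 mg/mL / 1.7013 × 10^5 = 2.939 × 10^-5 mg/mL = 0.0294 μg/mL

0.0294 μg/mL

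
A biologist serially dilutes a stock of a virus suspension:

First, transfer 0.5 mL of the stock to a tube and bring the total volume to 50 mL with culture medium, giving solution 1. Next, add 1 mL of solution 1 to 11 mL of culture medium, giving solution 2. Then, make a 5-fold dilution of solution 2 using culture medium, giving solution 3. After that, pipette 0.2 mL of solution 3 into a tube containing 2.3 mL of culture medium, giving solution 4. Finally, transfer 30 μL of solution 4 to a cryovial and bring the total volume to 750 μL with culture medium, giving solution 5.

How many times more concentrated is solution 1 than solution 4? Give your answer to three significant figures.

750

Step 1: 0.5 mL brought to 50 mL → factor 50/0.5 = 100
Step 2: 1 mL + 11 mL = 12 mL total → factor 12/1 = 12
Step 3: 5-fold → factor 5
Step 4: 0.2 mL + 2.3 mL = 2.5 mL total → factor 2.5/0.2 = 12.5
Dilution factor to solution 1 = 100; to solution 4 = 75000
[solution 1]/[solution 4] = (factor to solution 4)/(factor to solution 1) = 75000/100 = 750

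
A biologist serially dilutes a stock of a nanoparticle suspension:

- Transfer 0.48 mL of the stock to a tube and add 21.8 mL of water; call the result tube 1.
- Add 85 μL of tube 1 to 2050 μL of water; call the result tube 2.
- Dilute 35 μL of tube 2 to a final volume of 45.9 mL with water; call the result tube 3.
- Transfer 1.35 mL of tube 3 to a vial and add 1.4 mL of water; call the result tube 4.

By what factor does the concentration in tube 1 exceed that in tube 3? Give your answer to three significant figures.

Step 1: 0.48 mL + 21.8 mL = 22.28 mL total → factor 22.28/0.48 = 46.417
Step 2: 85 μL + 2050 μL = 2135 μL total → factor 2135/85 = 25.118
Step 3: 35 μL brought to 45.9 mL → factor 45900/35 = 1311.4
Dilution factor to tube 1 = 46.417; to tube 3 = 1.529 × 10^6
[tube 1]/[tube 3] = (factor to tube 3)/(factor to tube 1) = 1.529 × 10^6/46.417 = 3.29 × 10^4

3.29 × 10^4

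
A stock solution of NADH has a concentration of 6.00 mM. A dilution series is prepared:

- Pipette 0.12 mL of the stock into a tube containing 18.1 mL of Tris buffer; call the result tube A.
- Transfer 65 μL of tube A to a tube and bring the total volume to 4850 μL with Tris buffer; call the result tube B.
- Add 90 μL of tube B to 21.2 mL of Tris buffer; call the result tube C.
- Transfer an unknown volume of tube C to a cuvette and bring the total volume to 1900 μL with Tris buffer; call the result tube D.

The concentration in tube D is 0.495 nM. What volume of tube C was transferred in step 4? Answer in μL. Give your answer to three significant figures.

Step 1: 0.12 mL + 18.1 mL = 18.22 mL total → factor 18.22/0.12 = 151.83
Step 2: 65 μL brought to 4850 μL → factor 4850/65 = 74.615
Step 3: 90 μL + 21.2 mL = 21290 μL total → factor 21290/90 = 236.56
Step 4: v brought to 1900 μL → factor = 1900 μL/v
Product of known-step factors = 2.68 × 10^6
Overall factor = 6.00 mM / (0.495 nM) = 1.2121 × 10^7
Step-4 factor = 1.2121 × 10^7 / 2.68 × 10^6 = 4.5229
v = 1900 μL / 4.5229 = 420 μL

420 μL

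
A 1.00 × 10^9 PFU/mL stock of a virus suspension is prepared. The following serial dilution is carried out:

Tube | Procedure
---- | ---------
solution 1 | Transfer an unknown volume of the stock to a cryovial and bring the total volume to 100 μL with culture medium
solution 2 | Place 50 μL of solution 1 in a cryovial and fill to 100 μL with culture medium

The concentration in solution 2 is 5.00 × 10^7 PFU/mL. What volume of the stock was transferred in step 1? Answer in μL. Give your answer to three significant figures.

10.0 μL

Step 1: v brought to 100 μL → factor = 100 μL/v
Step 2: 50 μL brought to 100 μL → factor 100/50 = 2
Product of known-step factors = 2
Overall factor = 1.00 × 10^9 PFU/mL / (5.00 × 10^7 PFU/mL) = 20
Step-1 factor = 20 / 2 = 10
v = 100 μL / 10 = 10.0 μL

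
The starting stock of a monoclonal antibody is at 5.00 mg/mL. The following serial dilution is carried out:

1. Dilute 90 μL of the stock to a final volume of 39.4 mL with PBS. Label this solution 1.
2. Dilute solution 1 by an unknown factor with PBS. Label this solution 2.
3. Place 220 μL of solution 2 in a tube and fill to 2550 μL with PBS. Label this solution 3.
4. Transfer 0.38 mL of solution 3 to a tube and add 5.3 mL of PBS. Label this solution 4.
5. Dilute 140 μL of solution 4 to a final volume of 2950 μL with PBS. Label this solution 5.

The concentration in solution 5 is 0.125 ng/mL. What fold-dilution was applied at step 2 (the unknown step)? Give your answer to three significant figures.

Step 1: 90 μL brought to 39.4 mL → factor 39400/90 = 437.78
Step 2: unknown factor x
Step 3: 220 μL brought to 2550 μL → factor 2550/220 = 11.591
Step 4: 0.38 mL + 5.3 mL = 5.68 mL total → factor 5.68/0.38 = 14.947
Step 5: 140 μL brought to 2950 μL → factor 2950/140 = 21.071
Product of known-step factors = 1.5982 × 10^6
Overall factor = 5.00 mg/mL / (0.125 ng/mL) = 4 × 10^7
x = 4 × 10^7 / 1.5982 × 10^6 = 25.0

25.0-fold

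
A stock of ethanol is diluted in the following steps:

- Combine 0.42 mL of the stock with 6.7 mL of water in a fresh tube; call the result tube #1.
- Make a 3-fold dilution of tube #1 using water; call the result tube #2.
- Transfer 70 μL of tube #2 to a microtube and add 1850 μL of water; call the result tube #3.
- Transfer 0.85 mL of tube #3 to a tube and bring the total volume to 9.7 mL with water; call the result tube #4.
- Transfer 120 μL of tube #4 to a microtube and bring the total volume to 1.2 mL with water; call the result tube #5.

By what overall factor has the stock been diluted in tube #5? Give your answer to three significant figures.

Step 1: 0.42 mL + 6.7 mL = 7.12 mL total → factor 7.12/0.42 = 16.952
Step 2: 3-fold → factor 3
Step 3: 70 μL + 1850 μL = 1920 μL total → factor 1920/70 = 27.429
Step 4: 0.85 mL brought to 9.7 mL → factor 9.7/0.85 = 11.412
Step 5: 120 μL brought to 1.2 mL → factor 1200/120 = 10
Overall dilution factor = 16.952 × 3 × 27.429 × 11.412 × 10 = 1.5919 × 10^5

1.59 × 10^5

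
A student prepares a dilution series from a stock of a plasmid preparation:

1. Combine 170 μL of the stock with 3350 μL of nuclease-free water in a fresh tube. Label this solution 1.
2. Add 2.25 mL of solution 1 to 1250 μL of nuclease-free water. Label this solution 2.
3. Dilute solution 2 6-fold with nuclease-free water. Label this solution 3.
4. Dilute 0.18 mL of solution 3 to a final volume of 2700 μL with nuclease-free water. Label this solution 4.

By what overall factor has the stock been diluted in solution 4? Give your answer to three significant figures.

Step 1: 170 μL + 3350 μL = 3520 μL total → factor 3520/170 = 20.706
Step 2: 2.25 mL + 1250 μL = 3.5 mL total → factor 3.5/2.25 = 1.5556
Step 3: 6-fold → factor 6
Step 4: 0.18 mL brought to 2700 μL → factor 2.7/0.18 = 15
Overall dilution factor = 20.706 × 1.5556 × 6 × 15 = 2898.8

2.90 × 10^3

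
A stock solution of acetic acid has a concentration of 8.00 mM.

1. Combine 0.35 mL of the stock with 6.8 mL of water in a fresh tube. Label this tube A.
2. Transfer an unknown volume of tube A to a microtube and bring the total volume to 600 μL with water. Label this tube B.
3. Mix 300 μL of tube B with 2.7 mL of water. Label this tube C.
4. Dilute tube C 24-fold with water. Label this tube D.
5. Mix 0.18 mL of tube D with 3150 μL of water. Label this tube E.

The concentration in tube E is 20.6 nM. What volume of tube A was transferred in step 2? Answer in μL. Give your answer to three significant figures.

140 μL

Step 1: 0.35 mL + 6.8 mL = 7.15 mL total → factor 7.15/0.35 = 20.429
Step 2: v brought to 600 μL → factor = 600 μL/v
Step 3: 300 μL + 2.7 mL = 3000 μL total → factor 3000/300 = 10
Step 4: 24-fold → factor 24
Step 5: 0.18 mL + 3150 μL = 3.33 mL total → factor 3.33/0.18 = 18.5
Product of known-step factors = 90703
Overall factor = 8.00 mM / (20.6 nM) = 3.8835 × 10^5
Step-2 factor = 3.8835 × 10^5 / 90703 = 4.2816
v = 600 μL / 4.2816 = 140 μL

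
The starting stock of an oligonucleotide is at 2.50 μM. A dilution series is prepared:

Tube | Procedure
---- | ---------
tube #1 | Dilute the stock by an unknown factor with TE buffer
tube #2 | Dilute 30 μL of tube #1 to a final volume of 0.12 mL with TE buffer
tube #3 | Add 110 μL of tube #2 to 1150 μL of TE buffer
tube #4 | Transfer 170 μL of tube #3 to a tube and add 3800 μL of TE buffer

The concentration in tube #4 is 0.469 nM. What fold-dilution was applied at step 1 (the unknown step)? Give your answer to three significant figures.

Step 1: unknown factor x
Step 2: 30 μL brought to 0.12 mL → factor 120/30 = 4
Step 3: 110 μL + 1150 μL = 1260 μL total → factor 1260/110 = 11.455
Step 4: 170 μL + 3800 μL = 3970 μL total → factor 3970/170 = 23.353
Product of known-step factors = 1070
Overall factor = 2.50 μM / (0.469 nM) = 5330.5
x = 5330.5 / 1070 = 4.98

4.98-fold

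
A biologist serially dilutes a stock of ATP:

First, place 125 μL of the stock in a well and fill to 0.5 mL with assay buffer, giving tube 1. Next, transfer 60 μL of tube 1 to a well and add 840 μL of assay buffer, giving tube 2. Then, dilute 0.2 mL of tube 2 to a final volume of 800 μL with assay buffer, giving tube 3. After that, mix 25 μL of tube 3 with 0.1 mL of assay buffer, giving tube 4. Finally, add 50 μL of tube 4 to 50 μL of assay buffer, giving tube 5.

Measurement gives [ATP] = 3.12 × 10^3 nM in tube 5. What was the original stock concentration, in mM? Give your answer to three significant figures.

Step 1: 125 μL brought to 0.5 mL → factor 500/125 = 4
Step 2: 60 μL + 840 μL = 900 μL total → factor 900/60 = 15
Step 3: 0.2 mL brought to 800 μL → factor 0.8/0.2 = 4
Step 4: 25 μL + 0.1 mL = 125 μL total → factor 125/25 = 5
Step 5: 50 μL + 50 μL = 100 μL total → factor 100/50 = 2
Overall dilution factor = 4 × 15 × 4 × 5 × 2 = 2400
Stock = 3.12 × 10^3 nM × 2400 = 7.488 × 10^6 nM = 7.49 mM

7.49 mM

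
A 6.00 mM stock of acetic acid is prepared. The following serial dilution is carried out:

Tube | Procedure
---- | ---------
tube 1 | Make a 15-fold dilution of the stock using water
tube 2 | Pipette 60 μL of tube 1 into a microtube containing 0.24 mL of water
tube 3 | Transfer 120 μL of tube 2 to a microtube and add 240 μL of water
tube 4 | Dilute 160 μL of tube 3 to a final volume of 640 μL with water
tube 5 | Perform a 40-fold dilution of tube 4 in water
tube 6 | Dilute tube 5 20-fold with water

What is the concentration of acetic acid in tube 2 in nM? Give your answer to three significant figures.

Step 1: 15-fold → factor 15
Step 2: 60 μL + 0.24 mL = 300 μL total → factor 300/60 = 5
Dilution factor through tube 2 = 15 × 5 = 75
[tube 2] = 6.00 mM / 75 = 0.08000 mM = 8.00 × 10^4 nM

8.00 × 10^4 nM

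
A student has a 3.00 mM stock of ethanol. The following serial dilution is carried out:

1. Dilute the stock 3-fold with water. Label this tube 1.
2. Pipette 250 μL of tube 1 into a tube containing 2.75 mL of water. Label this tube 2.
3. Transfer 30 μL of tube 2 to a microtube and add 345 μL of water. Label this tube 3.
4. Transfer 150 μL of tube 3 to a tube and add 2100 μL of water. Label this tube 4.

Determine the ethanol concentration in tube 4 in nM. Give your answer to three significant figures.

444 nM

Step 1: 3-fold → factor 3
Step 2: 250 μL + 2.75 mL = 3000 μL total → factor 3000/250 = 12
Step 3: 30 μL + 345 μL = 375 μL total → factor 375/30 = 12.5
Step 4: 150 μL + 2100 μL = 2250 μL total → factor 2250/150 = 15
Overall dilution factor = 3 × 12 × 12.5 × 15 = 6750
Final = 3.00 mM / 6750 = 0.0004444 mM = 444 nM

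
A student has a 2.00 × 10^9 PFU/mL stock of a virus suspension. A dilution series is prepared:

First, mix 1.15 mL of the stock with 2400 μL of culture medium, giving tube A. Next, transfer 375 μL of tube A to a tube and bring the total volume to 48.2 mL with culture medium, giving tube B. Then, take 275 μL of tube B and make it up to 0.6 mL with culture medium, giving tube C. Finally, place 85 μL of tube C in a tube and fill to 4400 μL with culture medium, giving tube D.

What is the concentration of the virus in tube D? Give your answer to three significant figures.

4.46 × 10^4 PFU/mL

Step 1: 1.15 mL + 2400 μL = 3.55 mL total → factor 3.55/1.15 = 3.087
Step 2: 375 μL brought to 48.2 mL → factor 48200/375 = 128.53
Step 3: 275 μL brought to 0.6 mL → factor 600/275 = 2.1818
Step 4: 85 μL brought to 4400 μL → factor 4400/85 = 51.765
Overall dilution factor = 3.087 × 128.53 × 2.1818 × 51.765 = 44812
Final = 2.00 × 10^9 PFU/mL / 44812 = 4.46 × 10^4 PFU/mL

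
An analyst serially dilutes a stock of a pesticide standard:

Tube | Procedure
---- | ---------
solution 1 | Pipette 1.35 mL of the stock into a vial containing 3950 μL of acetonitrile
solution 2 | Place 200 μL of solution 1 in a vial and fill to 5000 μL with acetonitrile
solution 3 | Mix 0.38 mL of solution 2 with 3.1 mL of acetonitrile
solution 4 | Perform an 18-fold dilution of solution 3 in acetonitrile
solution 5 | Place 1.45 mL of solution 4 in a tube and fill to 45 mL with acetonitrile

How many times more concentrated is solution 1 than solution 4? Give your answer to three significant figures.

Step 1: 1.35 mL + 3950 μL = 5.3 mL total → factor 5.3/1.35 = 3.9259
Step 2: 200 μL brought to 5000 μL → factor 5000/200 = 25
Step 3: 0.38 mL + 3.1 mL = 3.48 mL total → factor 3.48/0.38 = 9.1579
Step 4: 18-fold → factor 18
Dilution factor to solution 1 = 3.9259; to solution 4 = 16179
[solution 1]/[solution 4] = (factor to solution 4)/(factor to solution 1) = 16179/3.9259 = 4.12 × 10^3

4.12 × 10^3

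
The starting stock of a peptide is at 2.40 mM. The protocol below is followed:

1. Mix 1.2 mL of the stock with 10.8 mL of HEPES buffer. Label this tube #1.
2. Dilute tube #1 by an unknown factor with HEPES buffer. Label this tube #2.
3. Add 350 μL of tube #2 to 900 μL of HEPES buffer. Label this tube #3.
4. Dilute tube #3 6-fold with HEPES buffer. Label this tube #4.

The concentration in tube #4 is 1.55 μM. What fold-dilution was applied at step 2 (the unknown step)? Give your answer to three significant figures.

7.23-fold

Step 1: 1.2 mL + 10.8 mL = 12 mL total → factor 12/1.2 = 10
Step 2: unknown factor x
Step 3: 350 μL + 900 μL = 1250 μL total → factor 1250/350 = 3.5714
Step 4: 6-fold → factor 6
Product of known-step factors = 214.29
Overall factor = 2.40 mM / (1.55 μM) = 1548.4
x = 1548.4 / 214.29 = 7.23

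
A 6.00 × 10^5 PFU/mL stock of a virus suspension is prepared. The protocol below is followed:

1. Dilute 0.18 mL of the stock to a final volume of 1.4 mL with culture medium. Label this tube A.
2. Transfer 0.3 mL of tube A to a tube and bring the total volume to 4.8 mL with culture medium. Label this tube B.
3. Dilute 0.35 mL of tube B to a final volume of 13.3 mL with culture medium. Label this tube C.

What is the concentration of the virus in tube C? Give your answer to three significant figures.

127 PFU/mL

Step 1: 0.18 mL brought to 1.4 mL → factor 1.4/0.18 = 7.7778
Step 2: 0.3 mL brought to 4.8 mL → factor 4.8/0.3 = 16
Step 3: 0.35 mL brought to 13.3 mL → factor 13.3/0.35 = 38
Overall dilution factor = 7.7778 × 16 × 38 = 4728.9
Final = 6.00 × 10^5 PFU/mL / 4728.9 = 127 PFU/mL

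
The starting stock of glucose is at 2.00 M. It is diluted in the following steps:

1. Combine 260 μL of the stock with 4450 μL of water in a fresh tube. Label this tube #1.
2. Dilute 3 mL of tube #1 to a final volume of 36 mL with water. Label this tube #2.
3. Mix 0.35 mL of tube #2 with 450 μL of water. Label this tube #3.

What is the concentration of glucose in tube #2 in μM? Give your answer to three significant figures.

9.20 × 10^3 μM

Step 1: 260 μL + 4450 μL = 4710 μL total → factor 4710/260 = 18.115
Step 2: 3 mL brought to 36 mL → factor 36/3 = 12
Dilution factor through tube #2 = 18.115 × 12 = 217.38
[tube #2] = 2.00 M / 217.38 = 0.009200 M = 9.20 × 10^3 μM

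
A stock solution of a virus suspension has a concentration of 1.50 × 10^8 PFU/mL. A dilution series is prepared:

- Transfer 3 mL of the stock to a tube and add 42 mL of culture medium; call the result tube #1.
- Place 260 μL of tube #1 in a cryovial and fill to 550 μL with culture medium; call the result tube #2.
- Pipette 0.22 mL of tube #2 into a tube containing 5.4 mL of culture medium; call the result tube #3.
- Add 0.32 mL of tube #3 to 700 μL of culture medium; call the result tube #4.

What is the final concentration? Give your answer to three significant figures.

5.81 × 10^4 PFU/mL

Step 1: 3 mL + 42 mL = 45 mL total → factor 45/3 = 15
Step 2: 260 μL brought to 550 μL → factor 550/260 = 2.1154
Step 3: 0.22 mL + 5.4 mL = 5.62 mL total → factor 5.62/0.22 = 25.545
Step 4: 0.32 mL + 700 μL = 1.02 mL total → factor 1.02/0.32 = 3.1875
Overall dilution factor = 15 × 2.1154 × 25.545 × 3.1875 = 2583.7
Final = 1.50 × 10^8 PFU/mL / 2583.7 = 5.81 × 10^4 PFU/mL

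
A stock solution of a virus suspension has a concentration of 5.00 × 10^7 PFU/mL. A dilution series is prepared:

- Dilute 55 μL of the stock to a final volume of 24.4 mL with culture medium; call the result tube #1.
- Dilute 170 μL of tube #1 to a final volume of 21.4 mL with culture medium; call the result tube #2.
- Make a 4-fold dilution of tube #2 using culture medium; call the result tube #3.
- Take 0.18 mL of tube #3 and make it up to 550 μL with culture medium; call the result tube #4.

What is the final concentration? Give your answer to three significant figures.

73.3 PFU/mL

Step 1: 55 μL brought to 24.4 mL → factor 24400/55 = 443.64
Step 2: 170 μL brought to 21.4 mL → factor 21400/170 = 125.88
Step 3: 4-fold → factor 4
Step 4: 0.18 mL brought to 550 μL → factor 0.55/0.18 = 3.0556
Overall dilution factor = 443.64 × 125.88 × 4 × 3.0556 = 6.8256 × 10^5
Final = 5.00 × 10^7 PFU/mL / 6.8256 × 10^5 = 73.3 PFU/mL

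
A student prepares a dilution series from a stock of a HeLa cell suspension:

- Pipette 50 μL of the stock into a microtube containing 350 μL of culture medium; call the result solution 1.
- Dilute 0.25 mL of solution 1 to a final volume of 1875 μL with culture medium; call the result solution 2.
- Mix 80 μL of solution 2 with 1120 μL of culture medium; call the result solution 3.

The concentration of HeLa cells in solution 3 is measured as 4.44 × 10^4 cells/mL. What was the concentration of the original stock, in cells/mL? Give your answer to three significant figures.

Step 1: 50 μL + 350 μL = 400 μL total → factor 400/50 = 8
Step 2: 0.25 mL brought to 1875 μL → factor 1.875/0.25 = 7.5
Step 3: 80 μL + 1120 μL = 1200 μL total → factor 1200/80 = 15
Overall dilution factor = 8 × 7.5 × 15 = 900
Stock = 4.44 × 10^4 cells/mL × 900 = 4.00 × 10^7 cells/mL

4.00 × 10^7 cells/mL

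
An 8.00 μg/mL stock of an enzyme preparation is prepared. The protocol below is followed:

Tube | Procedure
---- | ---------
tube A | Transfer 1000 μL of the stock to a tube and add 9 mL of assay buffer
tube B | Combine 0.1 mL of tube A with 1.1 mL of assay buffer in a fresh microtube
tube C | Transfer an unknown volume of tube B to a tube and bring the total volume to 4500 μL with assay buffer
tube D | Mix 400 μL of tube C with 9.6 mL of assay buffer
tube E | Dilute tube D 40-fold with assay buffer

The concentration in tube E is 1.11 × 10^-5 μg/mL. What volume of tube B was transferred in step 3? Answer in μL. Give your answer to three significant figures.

749 μL

Step 1: 1000 μL + 9 mL = 10000 μL total → factor 10000/1000 = 10
Step 2: 0.1 mL + 1.1 mL = 1.2 mL total → factor 1.2/0.1 = 12
Step 3: v brought to 4500 μL → factor = 4500 μL/v
Step 4: 400 μL + 9.6 mL = 10000 μL total → factor 10000/400 = 25
Step 5: 40-fold → factor 40
Product of known-step factors = 1.2 × 10^5
Overall factor = 8.00 μg/mL / (1.11 × 10^-5 μg/mL) = 7.2072 × 10^5
Step-3 factor = 7.2072 × 10^5 / 1.2 × 10^5 = 6.006
v = 4500 μL / 6.006 = 749 μL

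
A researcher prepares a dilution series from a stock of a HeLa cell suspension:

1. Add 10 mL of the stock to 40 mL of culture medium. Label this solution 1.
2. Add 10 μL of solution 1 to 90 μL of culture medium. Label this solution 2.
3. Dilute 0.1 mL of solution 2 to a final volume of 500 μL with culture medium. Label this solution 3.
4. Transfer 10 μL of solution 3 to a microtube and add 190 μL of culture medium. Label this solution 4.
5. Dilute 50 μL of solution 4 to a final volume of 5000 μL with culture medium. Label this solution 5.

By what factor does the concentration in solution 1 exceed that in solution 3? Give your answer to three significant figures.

50.0

Step 1: 10 mL + 40 mL = 50 mL total → factor 50/10 = 5
Step 2: 10 μL + 90 μL = 100 μL total → factor 100/10 = 10
Step 3: 0.1 mL brought to 500 μL → factor 0.5/0.1 = 5
Dilution factor to solution 1 = 5; to solution 3 = 250
[solution 1]/[solution 3] = (factor to solution 3)/(factor to solution 1) = 250/5 = 50.0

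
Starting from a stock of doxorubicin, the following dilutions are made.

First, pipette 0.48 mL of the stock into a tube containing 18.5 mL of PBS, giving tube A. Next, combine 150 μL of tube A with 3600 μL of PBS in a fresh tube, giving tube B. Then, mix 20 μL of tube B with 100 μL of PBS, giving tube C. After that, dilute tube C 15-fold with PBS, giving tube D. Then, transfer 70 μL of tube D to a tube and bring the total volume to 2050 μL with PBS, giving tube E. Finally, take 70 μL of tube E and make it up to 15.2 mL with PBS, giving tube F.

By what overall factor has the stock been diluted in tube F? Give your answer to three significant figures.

5.66 × 10^8

Step 1: 0.48 mL + 18.5 mL = 18.98 mL total → factor 18.98/0.48 = 39.542
Step 2: 150 μL + 3600 μL = 3750 μL total → factor 3750/150 = 25
Step 3: 20 μL + 100 μL = 120 μL total → factor 120/20 = 6
Step 4: 15-fold → factor 15
Step 5: 70 μL brought to 2050 μL → factor 2050/70 = 29.286
Step 6: 70 μL brought to 15.2 mL → factor 15200/70 = 217.14
Overall dilution factor = 39.542 × 25 × 6 × 15 × 29.286 × 217.14 = 5.6577 × 10^8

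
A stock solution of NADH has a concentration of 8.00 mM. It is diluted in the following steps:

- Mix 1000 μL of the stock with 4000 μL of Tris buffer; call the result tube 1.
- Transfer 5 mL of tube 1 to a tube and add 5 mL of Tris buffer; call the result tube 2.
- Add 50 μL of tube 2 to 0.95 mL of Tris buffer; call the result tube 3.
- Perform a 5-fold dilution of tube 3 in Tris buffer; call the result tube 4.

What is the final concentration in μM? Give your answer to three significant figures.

8.00 μM

Step 1: 1000 μL + 4000 μL = 5000 μL total → factor 5000/1000 = 5
Step 2: 5 mL + 5 mL = 10 mL total → factor 10/5 = 2
Step 3: 50 μL + 0.95 mL = 1000 μL total → factor 1000/50 = 20
Step 4: 5-fold → factor 5
Overall dilution factor = 5 × 2 × 20 × 5 = 1000
Final = 8.00 mM / 1000 = 0.008000 mM = 8.00 μM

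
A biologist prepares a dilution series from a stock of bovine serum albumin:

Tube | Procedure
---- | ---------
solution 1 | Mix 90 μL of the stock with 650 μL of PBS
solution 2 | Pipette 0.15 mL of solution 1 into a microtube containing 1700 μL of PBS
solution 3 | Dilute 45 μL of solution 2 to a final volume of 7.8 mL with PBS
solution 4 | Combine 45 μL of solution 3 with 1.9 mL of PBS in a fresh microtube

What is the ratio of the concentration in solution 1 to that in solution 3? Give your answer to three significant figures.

2.14 × 10^3

Step 1: 90 μL + 650 μL = 740 μL total → factor 740/90 = 8.2222
Step 2: 0.15 mL + 1700 μL = 1.85 mL total → factor 1.85/0.15 = 12.333
Step 3: 45 μL brought to 7.8 mL → factor 7800/45 = 173.33
Dilution factor to solution 1 = 8.2222; to solution 3 = 17577
[solution 1]/[solution 3] = (factor to solution 3)/(factor to solution 1) = 17577/8.2222 = 2.14 × 10^3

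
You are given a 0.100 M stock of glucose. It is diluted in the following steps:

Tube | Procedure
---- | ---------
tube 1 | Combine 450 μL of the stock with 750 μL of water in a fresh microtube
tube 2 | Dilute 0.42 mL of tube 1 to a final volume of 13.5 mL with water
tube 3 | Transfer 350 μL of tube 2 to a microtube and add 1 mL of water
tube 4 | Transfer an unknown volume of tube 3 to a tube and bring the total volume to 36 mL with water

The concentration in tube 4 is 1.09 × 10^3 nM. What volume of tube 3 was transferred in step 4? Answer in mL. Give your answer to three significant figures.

0.130 mL

Step 1: 450 μL + 750 μL = 1200 μL total → factor 1200/450 = 2.6667
Step 2: 0.42 mL brought to 13.5 mL → factor 13.5/0.42 = 32.143
Step 3: 350 μL + 1 mL = 1350 μL total → factor 1350/350 = 3.8571
Step 4: v brought to 36 mL → factor = 36 mL/v
Product of known-step factors = 330.61
Overall factor = 0.100 M / (1.09 × 10^3 nM) = 91743
Step-4 factor = 91743 / 330.61 = 277.49
v = 36 mL / 277.49 = 0.130 mL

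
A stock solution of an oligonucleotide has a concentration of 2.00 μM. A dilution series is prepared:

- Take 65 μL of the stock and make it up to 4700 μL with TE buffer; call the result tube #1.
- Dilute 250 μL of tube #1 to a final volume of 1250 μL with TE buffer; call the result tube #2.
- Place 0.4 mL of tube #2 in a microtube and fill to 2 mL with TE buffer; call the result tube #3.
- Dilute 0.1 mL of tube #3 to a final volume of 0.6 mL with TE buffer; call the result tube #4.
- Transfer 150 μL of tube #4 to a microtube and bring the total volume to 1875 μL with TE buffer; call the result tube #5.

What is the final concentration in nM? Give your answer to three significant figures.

0.0148 nM

Step 1: 65 μL brought to 4700 μL → factor 4700/65 = 72.308
Step 2: 250 μL brought to 1250 μL → factor 1250/250 = 5
Step 3: 0.4 mL brought to 2 mL → factor 2/0.4 = 5
Step 4: 0.1 mL brought to 0.6 mL → factor 0.6/0.1 = 6
Step 5: 150 μL brought to 1875 μL → factor 1875/150 = 12.5
Overall dilution factor = 72.308 × 5 × 5 × 6 × 12.5 = 1.3558 × 10^5
Final = 2.00 μM / 1.3558 × 10^5 = 1.475 × 10^-5 μM = 0.0148 nM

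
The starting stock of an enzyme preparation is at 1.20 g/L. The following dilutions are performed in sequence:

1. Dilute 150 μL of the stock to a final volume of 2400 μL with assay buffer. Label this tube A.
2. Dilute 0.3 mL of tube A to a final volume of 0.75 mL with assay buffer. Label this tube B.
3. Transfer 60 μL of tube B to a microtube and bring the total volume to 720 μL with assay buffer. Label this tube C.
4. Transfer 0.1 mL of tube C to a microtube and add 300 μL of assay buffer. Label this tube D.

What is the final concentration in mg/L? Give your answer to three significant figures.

0.625 mg/L

Step 1: 150 μL brought to 2400 μL → factor 2400/150 = 16
Step 2: 0.3 mL brought to 0.75 mL → factor 0.75/0.3 = 2.5
Step 3: 60 μL brought to 720 μL → factor 720/60 = 12
Step 4: 0.1 mL + 300 μL = 0.4 mL total → factor 0.4/0.1 = 4
Overall dilution factor = 16 × 2.5 × 12 × 4 = 1920
Final = 1.20 g/L / 1920 = 0.0006250 g/L = 0.625 mg/L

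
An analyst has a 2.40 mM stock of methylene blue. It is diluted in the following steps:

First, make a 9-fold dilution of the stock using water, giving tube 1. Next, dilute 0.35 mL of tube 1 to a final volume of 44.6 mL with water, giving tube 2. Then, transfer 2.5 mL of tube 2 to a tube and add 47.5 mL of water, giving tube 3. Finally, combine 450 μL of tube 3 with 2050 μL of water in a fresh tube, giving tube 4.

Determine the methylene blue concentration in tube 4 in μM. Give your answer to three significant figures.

0.0188 μM

Step 1: 9-fold → factor 9
Step 2: 0.35 mL brought to 44.6 mL → factor 44.6/0.35 = 127.43
Step 3: 2.5 mL + 47.5 mL = 50 mL total → factor 50/2.5 = 20
Step 4: 450 μL + 2050 μL = 2500 μL total → factor 2500/450 = 5.5556
Overall dilution factor = 9 × 127.43 × 20 × 5.5556 = 1.2743 × 10^5
Final = 2.40 mM / 1.2743 × 10^5 = 1.883 × 10^-5 mM = 0.0188 μM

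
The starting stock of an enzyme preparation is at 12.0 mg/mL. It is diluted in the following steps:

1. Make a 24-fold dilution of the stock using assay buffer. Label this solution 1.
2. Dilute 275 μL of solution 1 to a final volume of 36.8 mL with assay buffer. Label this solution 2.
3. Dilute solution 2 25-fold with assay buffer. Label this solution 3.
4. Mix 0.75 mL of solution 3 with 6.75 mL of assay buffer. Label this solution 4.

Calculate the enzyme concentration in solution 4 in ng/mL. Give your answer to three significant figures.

Step 1: 24-fold → factor 24
Step 2: 275 μL brought to 36.8 mL → factor 36800/275 = 133.82
Step 3: 25-fold → factor 25
Step 4: 0.75 mL + 6.75 mL = 7.5 mL total → factor 7.5/0.75 = 10
Dilution factor through solution 4 = 24 × 133.82 × 25 × 10 = 8.0291 × 10^5
[solution 4] = 12.0 mg/mL / 8.0291 × 10^5 = 1.495 × 10^-5 mg/mL = 14.9 ng/mL

14.9 ng/mL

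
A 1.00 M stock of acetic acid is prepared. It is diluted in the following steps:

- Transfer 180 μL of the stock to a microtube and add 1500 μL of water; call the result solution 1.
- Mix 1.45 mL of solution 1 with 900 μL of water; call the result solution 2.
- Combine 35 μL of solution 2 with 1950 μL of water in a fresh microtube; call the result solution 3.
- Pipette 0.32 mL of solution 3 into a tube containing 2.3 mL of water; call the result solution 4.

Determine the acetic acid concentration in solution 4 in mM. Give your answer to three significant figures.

0.142 mM

Step 1: 180 μL + 1500 μL = 1680 μL total → factor 1680/180 = 9.3333
Step 2: 1.45 mL + 900 μL = 2.35 mL total → factor 2.35/1.45 = 1.6207
Step 3: 35 μL + 1950 μL = 1985 μL total → factor 1985/35 = 56.714
Step 4: 0.32 mL + 2.3 mL = 2.62 mL total → factor 2.62/0.32 = 8.1875
Overall dilution factor = 9.3333 × 1.6207 × 56.714 × 8.1875 = 7023.9
Final = 1.00 M / 7023.9 = 0.0001424 M = 0.142 mM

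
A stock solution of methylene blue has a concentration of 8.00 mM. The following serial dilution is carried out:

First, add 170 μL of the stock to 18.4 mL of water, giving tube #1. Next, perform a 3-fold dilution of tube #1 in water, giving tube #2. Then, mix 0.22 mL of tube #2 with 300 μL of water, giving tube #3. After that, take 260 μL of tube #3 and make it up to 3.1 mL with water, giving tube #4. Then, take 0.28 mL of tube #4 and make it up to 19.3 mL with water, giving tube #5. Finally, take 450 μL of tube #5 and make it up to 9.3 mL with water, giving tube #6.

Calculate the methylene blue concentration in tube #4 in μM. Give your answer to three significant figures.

Step 1: 170 μL + 18.4 mL = 18570 μL total → factor 18570/170 = 109.24
Step 2: 3-fold → factor 3
Step 3: 0.22 mL + 300 μL = 0.52 mL total → factor 0.52/0.22 = 2.3636
Step 4: 260 μL brought to 3.1 mL → factor 3100/260 = 11.923
Dilution factor through tube #4 = 109.24 × 3 × 2.3636 × 11.923 = 9235.3
[tube #4] = 8.00 mM / 9235.3 = 0.0008662 mM = 0.866 μM

0.866 μM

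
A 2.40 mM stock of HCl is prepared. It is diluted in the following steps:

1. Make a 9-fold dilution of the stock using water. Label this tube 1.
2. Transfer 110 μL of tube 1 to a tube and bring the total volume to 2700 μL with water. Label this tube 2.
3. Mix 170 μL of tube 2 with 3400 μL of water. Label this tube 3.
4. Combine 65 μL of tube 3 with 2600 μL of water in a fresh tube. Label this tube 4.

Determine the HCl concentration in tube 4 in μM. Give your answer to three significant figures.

Step 1: 9-fold → factor 9
Step 2: 110 μL brought to 2700 μL → factor 2700/110 = 24.545
Step 3: 170 μL + 3400 μL = 3570 μL total → factor 3570/170 = 21
Step 4: 65 μL + 2600 μL = 2665 μL total → factor 2665/65 = 41
Overall dilution factor = 9 × 24.545 × 21 × 41 = 1.902 × 10^5
Final = 2.40 mM / 1.902 × 10^5 = 1.262 × 10^-5 mM = 0.0126 μM

0.0126 μM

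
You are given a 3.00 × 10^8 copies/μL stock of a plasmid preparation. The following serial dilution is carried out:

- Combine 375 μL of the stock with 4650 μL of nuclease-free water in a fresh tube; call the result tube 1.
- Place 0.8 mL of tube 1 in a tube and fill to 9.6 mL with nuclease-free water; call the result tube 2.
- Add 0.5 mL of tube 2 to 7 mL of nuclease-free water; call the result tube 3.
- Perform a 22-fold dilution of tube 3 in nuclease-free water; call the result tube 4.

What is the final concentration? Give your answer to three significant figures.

5.65 × 10^3 copies/μL

Step 1: 375 μL + 4650 μL = 5025 μL total → factor 5025/375 = 13.4
Step 2: 0.8 mL brought to 9.6 mL → factor 9.6/0.8 = 12
Step 3: 0.5 mL + 7 mL = 7.5 mL total → factor 7.5/0.5 = 15
Step 4: 22-fold → factor 22
Overall dilution factor = 13.4 × 12 × 15 × 22 = 53064
Final = 3.00 × 10^8 copies/μL / 53064 = 5.65 × 10^3 copies/μL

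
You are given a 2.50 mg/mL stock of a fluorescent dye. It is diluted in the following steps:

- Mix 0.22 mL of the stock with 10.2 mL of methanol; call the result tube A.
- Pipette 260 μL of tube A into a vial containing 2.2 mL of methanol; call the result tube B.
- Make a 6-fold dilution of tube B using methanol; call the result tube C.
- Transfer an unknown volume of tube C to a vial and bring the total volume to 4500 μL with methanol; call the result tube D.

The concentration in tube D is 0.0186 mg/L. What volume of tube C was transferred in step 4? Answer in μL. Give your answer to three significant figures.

Step 1: 0.22 mL + 10.2 mL = 10.42 mL total → factor 10.42/0.22 = 47.364
Step 2: 260 μL + 2.2 mL = 2460 μL total → factor 2460/260 = 9.4615
Step 3: 6-fold → factor 6
Step 4: v brought to 4500 μL → factor = 4500 μL/v
Product of known-step factors = 2688.8
Overall factor = 2.50 mg/mL / (0.0186 mg/L) = 1.3441 × 10^5
Step-4 factor = 1.3441 × 10^5 / 2688.8 = 49.988
v = 4500 μL / 49.988 = 90.0 μL

90.0 μL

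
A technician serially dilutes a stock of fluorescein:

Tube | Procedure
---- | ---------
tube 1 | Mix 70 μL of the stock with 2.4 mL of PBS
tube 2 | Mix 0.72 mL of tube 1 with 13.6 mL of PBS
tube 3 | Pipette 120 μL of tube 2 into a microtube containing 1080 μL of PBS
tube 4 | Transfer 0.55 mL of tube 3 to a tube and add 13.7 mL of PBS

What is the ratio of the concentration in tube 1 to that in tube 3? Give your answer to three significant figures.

Step 1: 70 μL + 2.4 mL = 2470 μL total → factor 2470/70 = 35.286
Step 2: 0.72 mL + 13.6 mL = 14.32 mL total → factor 14.32/0.72 = 19.889
Step 3: 120 μL + 1080 μL = 1200 μL total → factor 1200/120 = 10
Dilution factor to tube 1 = 35.286; to tube 3 = 7017.9
[tube 1]/[tube 3] = (factor to tube 3)/(factor to tube 1) = 7017.9/35.286 = 199

199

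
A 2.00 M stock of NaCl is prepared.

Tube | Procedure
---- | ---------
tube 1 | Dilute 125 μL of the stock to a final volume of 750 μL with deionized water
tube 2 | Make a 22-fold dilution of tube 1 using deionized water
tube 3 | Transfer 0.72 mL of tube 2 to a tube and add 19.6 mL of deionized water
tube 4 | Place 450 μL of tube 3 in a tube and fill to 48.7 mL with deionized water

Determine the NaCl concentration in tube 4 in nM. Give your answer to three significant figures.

Step 1: 125 μL brought to 750 μL → factor 750/125 = 6
Step 2: 22-fold → factor 22
Step 3: 0.72 mL + 19.6 mL = 20.32 mL total → factor 20.32/0.72 = 28.222
Step 4: 450 μL brought to 48.7 mL → factor 48700/450 = 108.22
Overall dilution factor = 6 × 22 × 28.222 × 108.22 = 4.0316 × 10^5
Final = 2.00 M / 4.0316 × 10^5 = 4.961 × 10^-6 M = 4.96 × 10^3 nM

4.96 × 10^3 nM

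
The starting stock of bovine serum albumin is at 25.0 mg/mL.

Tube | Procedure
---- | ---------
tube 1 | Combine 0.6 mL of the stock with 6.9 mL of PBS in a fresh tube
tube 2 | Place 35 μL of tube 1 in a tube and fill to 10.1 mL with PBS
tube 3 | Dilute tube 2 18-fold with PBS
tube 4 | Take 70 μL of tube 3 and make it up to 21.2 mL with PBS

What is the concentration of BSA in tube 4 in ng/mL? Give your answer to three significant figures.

Step 1: 0.6 mL + 6.9 mL = 7.5 mL total → factor 7.5/0.6 = 12.5
Step 2: 35 μL brought to 10.1 mL → factor 10100/35 = 288.57
Step 3: 18-fold → factor 18
Step 4: 70 μL brought to 21.2 mL → factor 21200/70 = 302.86
Overall dilution factor = 12.5 × 288.57 × 18 × 302.86 = 1.9664 × 10^7
Final = 25.0 mg/mL / 1.9664 × 10^7 = 1.271 × 10^-6 mg/mL = 1.27 ng/mL

1.27 ng/mL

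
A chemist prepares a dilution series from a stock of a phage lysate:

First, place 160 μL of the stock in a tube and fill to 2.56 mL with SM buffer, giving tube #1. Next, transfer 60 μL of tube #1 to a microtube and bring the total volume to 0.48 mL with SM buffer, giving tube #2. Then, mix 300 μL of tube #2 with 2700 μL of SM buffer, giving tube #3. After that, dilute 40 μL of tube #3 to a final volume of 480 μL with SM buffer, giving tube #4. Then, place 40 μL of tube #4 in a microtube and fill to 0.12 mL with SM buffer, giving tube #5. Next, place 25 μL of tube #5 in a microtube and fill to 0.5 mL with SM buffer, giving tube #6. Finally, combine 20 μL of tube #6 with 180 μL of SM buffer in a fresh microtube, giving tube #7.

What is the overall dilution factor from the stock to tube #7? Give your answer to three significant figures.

Step 1: 160 μL brought to 2.56 mL → factor 2560/160 = 16
Step 2: 60 μL brought to 0.48 mL → factor 480/60 = 8
Step 3: 300 μL + 2700 μL = 3000 μL total → factor 3000/300 = 10
Step 4: 40 μL brought to 480 μL → factor 480/40 = 12
Step 5: 40 μL brought to 0.12 mL → factor 120/40 = 3
Step 6: 25 μL brought to 0.5 mL → factor 500/25 = 20
Step 7: 20 μL + 180 μL = 200 μL total → factor 200/20 = 10
Overall dilution factor = 16 × 8 × 10 × 12 × 3 × 20 × 10 = 9.216 × 10^6

9.22 × 10^6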